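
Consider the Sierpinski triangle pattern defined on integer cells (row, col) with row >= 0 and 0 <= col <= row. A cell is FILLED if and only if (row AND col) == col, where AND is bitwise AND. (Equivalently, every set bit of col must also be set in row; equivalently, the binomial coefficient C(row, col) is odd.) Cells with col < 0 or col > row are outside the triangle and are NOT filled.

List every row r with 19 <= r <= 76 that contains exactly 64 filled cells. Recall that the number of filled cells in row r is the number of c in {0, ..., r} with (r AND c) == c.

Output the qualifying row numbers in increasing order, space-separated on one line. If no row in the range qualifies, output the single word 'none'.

Row r has 2^popcount(r) filled cells, so we need popcount(r) = log2(64) = 6.
Scan r = 19..76 and keep those with exactly 6 one-bits:
r=19=10011 popcount=3 -> skip
r=20=10100 popcount=2 -> skip
r=21=10101 popcount=3 -> skip
r=22=10110 popcount=3 -> skip
r=23=10111 popcount=4 -> skip
r=24=11000 popcount=2 -> skip
r=25=11001 popcount=3 -> skip
r=26=11010 popcount=3 -> skip
r=27=11011 popcount=4 -> skip
r=28=11100 popcount=3 -> skip
r=29=11101 popcount=4 -> skip
r=30=11110 popcount=4 -> skip
r=31=11111 popcount=5 -> skip
r=32=100000 popcount=1 -> skip
r=33=100001 popcount=2 -> skip
r=34=100010 popcount=2 -> skip
r=35=100011 popcount=3 -> skip
r=36=100100 popcount=2 -> skip
r=37=100101 popcount=3 -> skip
r=38=100110 popcount=3 -> skip
r=39=100111 popcount=4 -> skip
r=40=101000 popcount=2 -> skip
r=41=101001 popcount=3 -> skip
r=42=101010 popcount=3 -> skip
r=43=101011 popcount=4 -> skip
r=44=101100 popcount=3 -> skip
r=45=101101 popcount=4 -> skip
r=46=101110 popcount=4 -> skip
r=47=101111 popcount=5 -> skip
r=48=110000 popcount=2 -> skip
r=49=110001 popcount=3 -> skip
r=50=110010 popcount=3 -> skip
r=51=110011 popcount=4 -> skip
r=52=110100 popcount=3 -> skip
r=53=110101 popcount=4 -> skip
r=54=110110 popcount=4 -> skip
r=55=110111 popcount=5 -> skip
r=56=111000 popcount=3 -> skip
r=57=111001 popcount=4 -> skip
r=58=111010 popcount=4 -> skip
r=59=111011 popcount=5 -> skip
r=60=111100 popcount=4 -> skip
r=61=111101 popcount=5 -> skip
r=62=111110 popcount=5 -> skip
r=63=111111 popcount=6 -> KEEP
r=64=1000000 popcount=1 -> skip
r=65=1000001 popcount=2 -> skip
r=66=1000010 popcount=2 -> skip
r=67=1000011 popcount=3 -> skip
r=68=1000100 popcount=2 -> skip
r=69=1000101 popcount=3 -> skip
r=70=1000110 popcount=3 -> skip
r=71=1000111 popcount=4 -> skip
r=72=1001000 popcount=2 -> skip
r=73=1001001 popcount=3 -> skip
r=74=1001010 popcount=3 -> skip
r=75=1001011 popcount=4 -> skip
r=76=1001100 popcount=3 -> skip
Kept rows: 63

Answer: 63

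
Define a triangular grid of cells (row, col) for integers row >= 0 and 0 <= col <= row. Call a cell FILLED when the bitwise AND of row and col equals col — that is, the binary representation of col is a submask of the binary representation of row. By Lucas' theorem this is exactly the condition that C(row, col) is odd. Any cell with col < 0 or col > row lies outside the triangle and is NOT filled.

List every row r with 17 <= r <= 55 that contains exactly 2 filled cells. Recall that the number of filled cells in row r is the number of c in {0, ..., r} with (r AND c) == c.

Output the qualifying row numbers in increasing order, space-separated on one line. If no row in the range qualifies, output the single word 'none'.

Row r has 2^popcount(r) filled cells, so we need popcount(r) = log2(2) = 1.
Scan r = 17..55 and keep those with exactly 1 one-bits:
r=17=10001 popcount=2 -> skip
r=18=10010 popcount=2 -> skip
r=19=10011 popcount=3 -> skip
r=20=10100 popcount=2 -> skip
r=21=10101 popcount=3 -> skip
r=22=10110 popcount=3 -> skip
r=23=10111 popcount=4 -> skip
r=24=11000 popcount=2 -> skip
r=25=11001 popcount=3 -> skip
r=26=11010 popcount=3 -> skip
r=27=11011 popcount=4 -> skip
r=28=11100 popcount=3 -> skip
r=29=11101 popcount=4 -> skip
r=30=11110 popcount=4 -> skip
r=31=11111 popcount=5 -> skip
r=32=100000 popcount=1 -> KEEP
r=33=100001 popcount=2 -> skip
r=34=100010 popcount=2 -> skip
r=35=100011 popcount=3 -> skip
r=36=100100 popcount=2 -> skip
r=37=100101 popcount=3 -> skip
r=38=100110 popcount=3 -> skip
r=39=100111 popcount=4 -> skip
r=40=101000 popcount=2 -> skip
r=41=101001 popcount=3 -> skip
r=42=101010 popcount=3 -> skip
r=43=101011 popcount=4 -> skip
r=44=101100 popcount=3 -> skip
r=45=101101 popcount=4 -> skip
r=46=101110 popcount=4 -> skip
r=47=101111 popcount=5 -> skip
r=48=110000 popcount=2 -> skip
r=49=110001 popcount=3 -> skip
r=50=110010 popcount=3 -> skip
r=51=110011 popcount=4 -> skip
r=52=110100 popcount=3 -> skip
r=53=110101 popcount=4 -> skip
r=54=110110 popcount=4 -> skip
r=55=110111 popcount=5 -> skip
Kept rows: 32

Answer: 32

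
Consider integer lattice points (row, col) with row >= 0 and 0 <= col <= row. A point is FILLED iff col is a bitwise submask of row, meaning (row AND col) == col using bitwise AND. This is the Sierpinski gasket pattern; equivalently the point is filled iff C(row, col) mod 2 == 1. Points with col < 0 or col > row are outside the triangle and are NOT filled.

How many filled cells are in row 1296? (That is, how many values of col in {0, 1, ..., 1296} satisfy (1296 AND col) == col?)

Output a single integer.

1296 in binary = 10100010000
popcount(1296) = number of 1-bits in 10100010000 = 3
A col c satisfies (1296 AND c) == c iff every set bit of c is also set in 1296; each of the 3 set bits of 1296 can independently be on or off in c.
count = 2^3 = 8

Answer: 8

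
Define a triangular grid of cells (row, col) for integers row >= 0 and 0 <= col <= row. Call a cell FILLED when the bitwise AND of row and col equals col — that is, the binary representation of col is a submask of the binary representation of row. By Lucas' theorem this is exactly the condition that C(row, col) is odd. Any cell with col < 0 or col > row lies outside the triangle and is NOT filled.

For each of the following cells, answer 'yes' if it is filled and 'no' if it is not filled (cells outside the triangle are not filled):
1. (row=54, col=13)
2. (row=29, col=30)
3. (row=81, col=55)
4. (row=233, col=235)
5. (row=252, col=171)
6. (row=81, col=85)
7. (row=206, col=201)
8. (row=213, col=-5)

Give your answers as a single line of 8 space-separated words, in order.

Answer: no no no no no no no no

Derivation:
(54,13): row=0b110110, col=0b1101, row AND col = 0b100 = 4; 4 != 13 -> empty
(29,30): col outside [0, 29] -> not filled
(81,55): row=0b1010001, col=0b110111, row AND col = 0b10001 = 17; 17 != 55 -> empty
(233,235): col outside [0, 233] -> not filled
(252,171): row=0b11111100, col=0b10101011, row AND col = 0b10101000 = 168; 168 != 171 -> empty
(81,85): col outside [0, 81] -> not filled
(206,201): row=0b11001110, col=0b11001001, row AND col = 0b11001000 = 200; 200 != 201 -> empty
(213,-5): col outside [0, 213] -> not filled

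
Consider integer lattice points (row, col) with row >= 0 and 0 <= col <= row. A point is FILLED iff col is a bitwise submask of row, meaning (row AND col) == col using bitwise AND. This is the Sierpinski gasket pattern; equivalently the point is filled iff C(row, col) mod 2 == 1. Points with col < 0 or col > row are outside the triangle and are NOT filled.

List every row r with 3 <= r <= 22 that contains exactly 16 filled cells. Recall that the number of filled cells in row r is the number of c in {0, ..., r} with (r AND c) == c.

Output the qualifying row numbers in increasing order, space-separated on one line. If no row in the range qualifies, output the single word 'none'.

Answer: 15

Derivation:
Row r has 2^popcount(r) filled cells, so we need popcount(r) = log2(16) = 4.
Scan r = 3..22 and keep those with exactly 4 one-bits:
r=3=11 popcount=2 -> skip
r=4=100 popcount=1 -> skip
r=5=101 popcount=2 -> skip
r=6=110 popcount=2 -> skip
r=7=111 popcount=3 -> skip
r=8=1000 popcount=1 -> skip
r=9=1001 popcount=2 -> skip
r=10=1010 popcount=2 -> skip
r=11=1011 popcount=3 -> skip
r=12=1100 popcount=2 -> skip
r=13=1101 popcount=3 -> skip
r=14=1110 popcount=3 -> skip
r=15=1111 popcount=4 -> KEEP
r=16=10000 popcount=1 -> skip
r=17=10001 popcount=2 -> skip
r=18=10010 popcount=2 -> skip
r=19=10011 popcount=3 -> skip
r=20=10100 popcount=2 -> skip
r=21=10101 popcount=3 -> skip
r=22=10110 popcount=3 -> skip
Kept rows: 15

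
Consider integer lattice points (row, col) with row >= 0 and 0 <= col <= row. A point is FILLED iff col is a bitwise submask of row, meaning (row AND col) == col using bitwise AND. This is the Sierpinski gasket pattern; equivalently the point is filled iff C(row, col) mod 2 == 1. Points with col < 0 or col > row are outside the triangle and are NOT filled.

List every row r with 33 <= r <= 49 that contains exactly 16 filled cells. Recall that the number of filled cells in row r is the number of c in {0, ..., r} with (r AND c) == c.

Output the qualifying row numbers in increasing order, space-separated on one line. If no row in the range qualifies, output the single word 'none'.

Answer: 39 43 45 46

Derivation:
Row r has 2^popcount(r) filled cells, so we need popcount(r) = log2(16) = 4.
Scan r = 33..49 and keep those with exactly 4 one-bits:
r=33=100001 popcount=2 -> skip
r=34=100010 popcount=2 -> skip
r=35=100011 popcount=3 -> skip
r=36=100100 popcount=2 -> skip
r=37=100101 popcount=3 -> skip
r=38=100110 popcount=3 -> skip
r=39=100111 popcount=4 -> KEEP
r=40=101000 popcount=2 -> skip
r=41=101001 popcount=3 -> skip
r=42=101010 popcount=3 -> skip
r=43=101011 popcount=4 -> KEEP
r=44=101100 popcount=3 -> skip
r=45=101101 popcount=4 -> KEEP
r=46=101110 popcount=4 -> KEEP
r=47=101111 popcount=5 -> skip
r=48=110000 popcount=2 -> skip
r=49=110001 popcount=3 -> skip
Kept rows: 39 43 45 46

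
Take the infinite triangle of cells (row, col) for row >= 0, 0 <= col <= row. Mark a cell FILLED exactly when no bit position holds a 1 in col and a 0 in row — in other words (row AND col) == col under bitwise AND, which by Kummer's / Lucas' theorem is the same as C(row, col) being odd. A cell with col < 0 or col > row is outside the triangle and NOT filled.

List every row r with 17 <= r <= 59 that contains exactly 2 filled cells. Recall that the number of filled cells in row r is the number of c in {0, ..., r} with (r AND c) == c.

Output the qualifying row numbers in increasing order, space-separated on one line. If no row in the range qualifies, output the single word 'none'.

Answer: 32

Derivation:
Row r has 2^popcount(r) filled cells, so we need popcount(r) = log2(2) = 1.
Scan r = 17..59 and keep those with exactly 1 one-bits:
r=17=10001 popcount=2 -> skip
r=18=10010 popcount=2 -> skip
r=19=10011 popcount=3 -> skip
r=20=10100 popcount=2 -> skip
r=21=10101 popcount=3 -> skip
r=22=10110 popcount=3 -> skip
r=23=10111 popcount=4 -> skip
r=24=11000 popcount=2 -> skip
r=25=11001 popcount=3 -> skip
r=26=11010 popcount=3 -> skip
r=27=11011 popcount=4 -> skip
r=28=11100 popcount=3 -> skip
r=29=11101 popcount=4 -> skip
r=30=11110 popcount=4 -> skip
r=31=11111 popcount=5 -> skip
r=32=100000 popcount=1 -> KEEP
r=33=100001 popcount=2 -> skip
r=34=100010 popcount=2 -> skip
r=35=100011 popcount=3 -> skip
r=36=100100 popcount=2 -> skip
r=37=100101 popcount=3 -> skip
r=38=100110 popcount=3 -> skip
r=39=100111 popcount=4 -> skip
r=40=101000 popcount=2 -> skip
r=41=101001 popcount=3 -> skip
r=42=101010 popcount=3 -> skip
r=43=101011 popcount=4 -> skip
r=44=101100 popcount=3 -> skip
r=45=101101 popcount=4 -> skip
r=46=101110 popcount=4 -> skip
r=47=101111 popcount=5 -> skip
r=48=110000 popcount=2 -> skip
r=49=110001 popcount=3 -> skip
r=50=110010 popcount=3 -> skip
r=51=110011 popcount=4 -> skip
r=52=110100 popcount=3 -> skip
r=53=110101 popcount=4 -> skip
r=54=110110 popcount=4 -> skip
r=55=110111 popcount=5 -> skip
r=56=111000 popcount=3 -> skip
r=57=111001 popcount=4 -> skip
r=58=111010 popcount=4 -> skip
r=59=111011 popcount=5 -> skip
Kept rows: 32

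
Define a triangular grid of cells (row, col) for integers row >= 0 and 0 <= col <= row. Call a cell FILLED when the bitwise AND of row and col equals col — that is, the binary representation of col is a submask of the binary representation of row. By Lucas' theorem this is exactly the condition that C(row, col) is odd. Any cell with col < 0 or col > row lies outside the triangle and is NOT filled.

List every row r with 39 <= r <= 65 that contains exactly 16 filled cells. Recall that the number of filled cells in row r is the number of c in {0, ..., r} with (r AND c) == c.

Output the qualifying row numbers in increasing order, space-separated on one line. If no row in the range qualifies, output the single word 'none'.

Row r has 2^popcount(r) filled cells, so we need popcount(r) = log2(16) = 4.
Scan r = 39..65 and keep those with exactly 4 one-bits:
r=39=100111 popcount=4 -> KEEP
r=40=101000 popcount=2 -> skip
r=41=101001 popcount=3 -> skip
r=42=101010 popcount=3 -> skip
r=43=101011 popcount=4 -> KEEP
r=44=101100 popcount=3 -> skip
r=45=101101 popcount=4 -> KEEP
r=46=101110 popcount=4 -> KEEP
r=47=101111 popcount=5 -> skip
r=48=110000 popcount=2 -> skip
r=49=110001 popcount=3 -> skip
r=50=110010 popcount=3 -> skip
r=51=110011 popcount=4 -> KEEP
r=52=110100 popcount=3 -> skip
r=53=110101 popcount=4 -> KEEP
r=54=110110 popcount=4 -> KEEP
r=55=110111 popcount=5 -> skip
r=56=111000 popcount=3 -> skip
r=57=111001 popcount=4 -> KEEP
r=58=111010 popcount=4 -> KEEP
r=59=111011 popcount=5 -> skip
r=60=111100 popcount=4 -> KEEP
r=61=111101 popcount=5 -> skip
r=62=111110 popcount=5 -> skip
r=63=111111 popcount=6 -> skip
r=64=1000000 popcount=1 -> skip
r=65=1000001 popcount=2 -> skip
Kept rows: 39 43 45 46 51 53 54 57 58 60

Answer: 39 43 45 46 51 53 54 57 58 60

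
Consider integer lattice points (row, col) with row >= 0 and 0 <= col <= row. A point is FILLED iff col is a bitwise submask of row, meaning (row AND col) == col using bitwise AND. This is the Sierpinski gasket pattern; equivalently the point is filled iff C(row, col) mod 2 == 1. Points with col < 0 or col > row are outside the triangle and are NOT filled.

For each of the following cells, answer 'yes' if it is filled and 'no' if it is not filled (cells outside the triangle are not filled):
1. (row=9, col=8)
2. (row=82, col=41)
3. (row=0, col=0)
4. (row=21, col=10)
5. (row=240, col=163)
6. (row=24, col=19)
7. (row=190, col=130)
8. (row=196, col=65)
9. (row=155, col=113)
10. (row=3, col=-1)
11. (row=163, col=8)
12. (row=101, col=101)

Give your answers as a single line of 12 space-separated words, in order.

Answer: yes no yes no no no yes no no no no yes

Derivation:
(9,8): row=0b1001, col=0b1000, row AND col = 0b1000 = 8; 8 == 8 -> filled
(82,41): row=0b1010010, col=0b101001, row AND col = 0b0 = 0; 0 != 41 -> empty
(0,0): row=0b0, col=0b0, row AND col = 0b0 = 0; 0 == 0 -> filled
(21,10): row=0b10101, col=0b1010, row AND col = 0b0 = 0; 0 != 10 -> empty
(240,163): row=0b11110000, col=0b10100011, row AND col = 0b10100000 = 160; 160 != 163 -> empty
(24,19): row=0b11000, col=0b10011, row AND col = 0b10000 = 16; 16 != 19 -> empty
(190,130): row=0b10111110, col=0b10000010, row AND col = 0b10000010 = 130; 130 == 130 -> filled
(196,65): row=0b11000100, col=0b1000001, row AND col = 0b1000000 = 64; 64 != 65 -> empty
(155,113): row=0b10011011, col=0b1110001, row AND col = 0b10001 = 17; 17 != 113 -> empty
(3,-1): col outside [0, 3] -> not filled
(163,8): row=0b10100011, col=0b1000, row AND col = 0b0 = 0; 0 != 8 -> empty
(101,101): row=0b1100101, col=0b1100101, row AND col = 0b1100101 = 101; 101 == 101 -> filled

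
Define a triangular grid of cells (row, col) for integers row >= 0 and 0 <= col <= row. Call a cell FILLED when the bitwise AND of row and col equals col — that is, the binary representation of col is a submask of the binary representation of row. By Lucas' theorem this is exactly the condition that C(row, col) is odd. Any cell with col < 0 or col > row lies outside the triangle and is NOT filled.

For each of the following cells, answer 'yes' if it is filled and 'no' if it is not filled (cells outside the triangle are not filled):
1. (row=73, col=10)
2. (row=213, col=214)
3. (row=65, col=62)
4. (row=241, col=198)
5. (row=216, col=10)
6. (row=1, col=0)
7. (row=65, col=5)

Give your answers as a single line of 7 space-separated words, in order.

(73,10): row=0b1001001, col=0b1010, row AND col = 0b1000 = 8; 8 != 10 -> empty
(213,214): col outside [0, 213] -> not filled
(65,62): row=0b1000001, col=0b111110, row AND col = 0b0 = 0; 0 != 62 -> empty
(241,198): row=0b11110001, col=0b11000110, row AND col = 0b11000000 = 192; 192 != 198 -> empty
(216,10): row=0b11011000, col=0b1010, row AND col = 0b1000 = 8; 8 != 10 -> empty
(1,0): row=0b1, col=0b0, row AND col = 0b0 = 0; 0 == 0 -> filled
(65,5): row=0b1000001, col=0b101, row AND col = 0b1 = 1; 1 != 5 -> empty

Answer: no no no no no yes no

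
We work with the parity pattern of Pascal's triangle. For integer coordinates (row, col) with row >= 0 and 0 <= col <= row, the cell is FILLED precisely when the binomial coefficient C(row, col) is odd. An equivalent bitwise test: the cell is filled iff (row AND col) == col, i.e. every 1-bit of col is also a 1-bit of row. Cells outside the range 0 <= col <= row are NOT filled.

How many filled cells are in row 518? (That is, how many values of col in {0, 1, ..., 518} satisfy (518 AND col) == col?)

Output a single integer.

518 in binary = 1000000110
popcount(518) = number of 1-bits in 1000000110 = 3
A col c satisfies (518 AND c) == c iff every set bit of c is also set in 518; each of the 3 set bits of 518 can independently be on or off in c.
count = 2^3 = 8

Answer: 8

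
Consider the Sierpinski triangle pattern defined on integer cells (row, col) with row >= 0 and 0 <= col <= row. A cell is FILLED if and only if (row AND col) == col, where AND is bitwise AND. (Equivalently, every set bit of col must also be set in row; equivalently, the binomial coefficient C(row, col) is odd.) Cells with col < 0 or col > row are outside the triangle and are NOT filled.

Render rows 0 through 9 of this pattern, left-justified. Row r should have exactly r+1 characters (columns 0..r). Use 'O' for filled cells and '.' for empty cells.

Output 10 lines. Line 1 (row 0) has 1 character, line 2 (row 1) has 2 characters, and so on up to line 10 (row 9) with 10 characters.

r0=0: O
r1=1: OO
r2=10: O.O
r3=11: OOOO
r4=100: O...O
r5=101: OO..OO
r6=110: O.O.O.O
r7=111: OOOOOOOO
r8=1000: O.......O
r9=1001: OO......OO

Answer: O
OO
O.O
OOOO
O...O
OO..OO
O.O.O.O
OOOOOOOO
O.......O
OO......OO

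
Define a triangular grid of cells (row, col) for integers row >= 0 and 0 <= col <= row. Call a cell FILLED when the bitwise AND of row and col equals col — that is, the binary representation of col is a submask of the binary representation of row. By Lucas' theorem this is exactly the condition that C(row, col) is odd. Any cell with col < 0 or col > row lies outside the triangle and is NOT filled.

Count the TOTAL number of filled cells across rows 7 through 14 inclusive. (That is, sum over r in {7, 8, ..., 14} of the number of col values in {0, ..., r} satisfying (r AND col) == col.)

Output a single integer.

Answer: 46

Derivation:
r7=111 pc3: +8 =8
r8=1000 pc1: +2 =10
r9=1001 pc2: +4 =14
r10=1010 pc2: +4 =18
r11=1011 pc3: +8 =26
r12=1100 pc2: +4 =30
r13=1101 pc3: +8 =38
r14=1110 pc3: +8 =46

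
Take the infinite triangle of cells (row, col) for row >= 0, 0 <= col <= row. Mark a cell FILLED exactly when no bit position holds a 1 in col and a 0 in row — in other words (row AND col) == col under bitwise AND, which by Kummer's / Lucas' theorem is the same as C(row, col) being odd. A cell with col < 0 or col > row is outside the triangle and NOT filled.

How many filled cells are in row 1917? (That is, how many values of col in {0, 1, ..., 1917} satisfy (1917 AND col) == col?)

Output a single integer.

1917 in binary = 11101111101
popcount(1917) = number of 1-bits in 11101111101 = 9
A col c satisfies (1917 AND c) == c iff every set bit of c is also set in 1917; each of the 9 set bits of 1917 can independently be on or off in c.
count = 2^9 = 512

Answer: 512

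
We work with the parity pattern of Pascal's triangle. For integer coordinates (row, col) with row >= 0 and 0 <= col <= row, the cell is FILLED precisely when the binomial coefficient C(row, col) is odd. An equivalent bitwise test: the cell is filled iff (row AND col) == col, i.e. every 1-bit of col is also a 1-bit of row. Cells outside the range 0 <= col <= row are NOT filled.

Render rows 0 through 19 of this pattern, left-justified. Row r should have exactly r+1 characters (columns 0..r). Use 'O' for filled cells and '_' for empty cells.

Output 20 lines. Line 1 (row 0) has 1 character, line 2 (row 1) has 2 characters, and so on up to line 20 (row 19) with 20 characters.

Answer: O
OO
O_O
OOOO
O___O
OO__OO
O_O_O_O
OOOOOOOO
O_______O
OO______OO
O_O_____O_O
OOOO____OOOO
O___O___O___O
OO__OO__OO__OO
O_O_O_O_O_O_O_O
OOOOOOOOOOOOOOOO
O_______________O
OO______________OO
O_O_____________O_O
OOOO____________OOOO

Derivation:
r0=0: O
r1=1: OO
r2=10: O_O
r3=11: OOOO
r4=100: O___O
r5=101: OO__OO
r6=110: O_O_O_O
r7=111: OOOOOOOO
r8=1000: O_______O
r9=1001: OO______OO
r10=1010: O_O_____O_O
r11=1011: OOOO____OOOO
r12=1100: O___O___O___O
r13=1101: OO__OO__OO__OO
r14=1110: O_O_O_O_O_O_O_O
r15=1111: OOOOOOOOOOOOOOOO
r16=10000: O_______________O
r17=10001: OO______________OO
r18=10010: O_O_____________O_O
r19=10011: OOOO____________OOOO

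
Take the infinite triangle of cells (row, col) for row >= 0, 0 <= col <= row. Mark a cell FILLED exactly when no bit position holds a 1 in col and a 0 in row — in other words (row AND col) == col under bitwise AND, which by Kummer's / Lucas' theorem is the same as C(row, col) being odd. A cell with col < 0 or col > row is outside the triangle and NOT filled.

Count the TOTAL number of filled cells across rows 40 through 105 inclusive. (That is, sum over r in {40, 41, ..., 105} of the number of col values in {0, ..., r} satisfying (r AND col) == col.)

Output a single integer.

Answer: 1050

Derivation:
r40=101000 pc2: +4 =4
r41=101001 pc3: +8 =12
r42=101010 pc3: +8 =20
r43=101011 pc4: +16 =36
r44=101100 pc3: +8 =44
r45=101101 pc4: +16 =60
r46=101110 pc4: +16 =76
r47=101111 pc5: +32 =108
r48=110000 pc2: +4 =112
r49=110001 pc3: +8 =120
r50=110010 pc3: +8 =128
r51=110011 pc4: +16 =144
r52=110100 pc3: +8 =152
r53=110101 pc4: +16 =168
r54=110110 pc4: +16 =184
r55=110111 pc5: +32 =216
r56=111000 pc3: +8 =224
r57=111001 pc4: +16 =240
r58=111010 pc4: +16 =256
r59=111011 pc5: +32 =288
r60=111100 pc4: +16 =304
r61=111101 pc5: +32 =336
r62=111110 pc5: +32 =368
r63=111111 pc6: +64 =432
r64=1000000 pc1: +2 =434
r65=1000001 pc2: +4 =438
r66=1000010 pc2: +4 =442
r67=1000011 pc3: +8 =450
r68=1000100 pc2: +4 =454
r69=1000101 pc3: +8 =462
r70=1000110 pc3: +8 =470
r71=1000111 pc4: +16 =486
r72=1001000 pc2: +4 =490
r73=1001001 pc3: +8 =498
r74=1001010 pc3: +8 =506
r75=1001011 pc4: +16 =522
r76=1001100 pc3: +8 =530
r77=1001101 pc4: +16 =546
r78=1001110 pc4: +16 =562
r79=1001111 pc5: +32 =594
r80=1010000 pc2: +4 =598
r81=1010001 pc3: +8 =606
r82=1010010 pc3: +8 =614
r83=1010011 pc4: +16 =630
r84=1010100 pc3: +8 =638
r85=1010101 pc4: +16 =654
r86=1010110 pc4: +16 =670
r87=1010111 pc5: +32 =702
r88=1011000 pc3: +8 =710
r89=1011001 pc4: +16 =726
r90=1011010 pc4: +16 =742
r91=1011011 pc5: +32 =774
r92=1011100 pc4: +16 =790
r93=1011101 pc5: +32 =822
r94=1011110 pc5: +32 =854
r95=1011111 pc6: +64 =918
r96=1100000 pc2: +4 =922
r97=1100001 pc3: +8 =930
r98=1100010 pc3: +8 =938
r99=1100011 pc4: +16 =954
r100=1100100 pc3: +8 =962
r101=1100101 pc4: +16 =978
r102=1100110 pc4: +16 =994
r103=1100111 pc5: +32 =1026
r104=1101000 pc3: +8 =1034
r105=1101001 pc4: +16 =1050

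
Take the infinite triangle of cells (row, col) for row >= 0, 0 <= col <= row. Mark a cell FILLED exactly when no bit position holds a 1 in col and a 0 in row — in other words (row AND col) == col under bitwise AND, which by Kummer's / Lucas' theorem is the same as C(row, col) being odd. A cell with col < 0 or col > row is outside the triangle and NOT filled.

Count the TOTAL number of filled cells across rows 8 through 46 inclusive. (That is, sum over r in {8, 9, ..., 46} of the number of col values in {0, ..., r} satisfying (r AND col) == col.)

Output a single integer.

r8=1000 pc1: +2 =2
r9=1001 pc2: +4 =6
r10=1010 pc2: +4 =10
r11=1011 pc3: +8 =18
r12=1100 pc2: +4 =22
r13=1101 pc3: +8 =30
r14=1110 pc3: +8 =38
r15=1111 pc4: +16 =54
r16=10000 pc1: +2 =56
r17=10001 pc2: +4 =60
r18=10010 pc2: +4 =64
r19=10011 pc3: +8 =72
r20=10100 pc2: +4 =76
r21=10101 pc3: +8 =84
r22=10110 pc3: +8 =92
r23=10111 pc4: +16 =108
r24=11000 pc2: +4 =112
r25=11001 pc3: +8 =120
r26=11010 pc3: +8 =128
r27=11011 pc4: +16 =144
r28=11100 pc3: +8 =152
r29=11101 pc4: +16 =168
r30=11110 pc4: +16 =184
r31=11111 pc5: +32 =216
r32=100000 pc1: +2 =218
r33=100001 pc2: +4 =222
r34=100010 pc2: +4 =226
r35=100011 pc3: +8 =234
r36=100100 pc2: +4 =238
r37=100101 pc3: +8 =246
r38=100110 pc3: +8 =254
r39=100111 pc4: +16 =270
r40=101000 pc2: +4 =274
r41=101001 pc3: +8 =282
r42=101010 pc3: +8 =290
r43=101011 pc4: +16 =306
r44=101100 pc3: +8 =314
r45=101101 pc4: +16 =330
r46=101110 pc4: +16 =346

Answer: 346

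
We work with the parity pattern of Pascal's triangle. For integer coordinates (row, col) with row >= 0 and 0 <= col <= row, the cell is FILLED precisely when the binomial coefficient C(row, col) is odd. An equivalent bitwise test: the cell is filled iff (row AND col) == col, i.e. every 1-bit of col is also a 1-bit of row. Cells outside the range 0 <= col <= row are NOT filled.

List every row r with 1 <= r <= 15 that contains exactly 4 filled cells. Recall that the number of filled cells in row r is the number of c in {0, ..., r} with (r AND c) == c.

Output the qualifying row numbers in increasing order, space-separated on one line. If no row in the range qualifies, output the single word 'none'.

Answer: 3 5 6 9 10 12

Derivation:
Row r has 2^popcount(r) filled cells, so we need popcount(r) = log2(4) = 2.
Scan r = 1..15 and keep those with exactly 2 one-bits:
r=1=1 popcount=1 -> skip
r=2=10 popcount=1 -> skip
r=3=11 popcount=2 -> KEEP
r=4=100 popcount=1 -> skip
r=5=101 popcount=2 -> KEEP
r=6=110 popcount=2 -> KEEP
r=7=111 popcount=3 -> skip
r=8=1000 popcount=1 -> skip
r=9=1001 popcount=2 -> KEEP
r=10=1010 popcount=2 -> KEEP
r=11=1011 popcount=3 -> skip
r=12=1100 popcount=2 -> KEEP
r=13=1101 popcount=3 -> skip
r=14=1110 popcount=3 -> skip
r=15=1111 popcount=4 -> skip
Kept rows: 3 5 6 9 10 12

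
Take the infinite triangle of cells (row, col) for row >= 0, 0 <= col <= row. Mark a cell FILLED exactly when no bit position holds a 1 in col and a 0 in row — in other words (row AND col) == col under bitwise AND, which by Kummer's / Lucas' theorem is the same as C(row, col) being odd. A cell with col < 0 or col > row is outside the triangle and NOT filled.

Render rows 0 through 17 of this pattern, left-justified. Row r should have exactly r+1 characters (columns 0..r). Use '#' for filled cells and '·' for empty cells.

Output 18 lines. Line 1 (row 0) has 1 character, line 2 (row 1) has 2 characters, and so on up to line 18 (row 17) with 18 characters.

Answer: #
##
#·#
####
#···#
##··##
#·#·#·#
########
#·······#
##······##
#·#·····#·#
####····####
#···#···#···#
##··##··##··##
#·#·#·#·#·#·#·#
################
#···············#
##··············##

Derivation:
r0=0: #
r1=1: ##
r2=10: #·#
r3=11: ####
r4=100: #···#
r5=101: ##··##
r6=110: #·#·#·#
r7=111: ########
r8=1000: #·······#
r9=1001: ##······##
r10=1010: #·#·····#·#
r11=1011: ####····####
r12=1100: #···#···#···#
r13=1101: ##··##··##··##
r14=1110: #·#·#·#·#·#·#·#
r15=1111: ################
r16=10000: #···············#
r17=10001: ##··············##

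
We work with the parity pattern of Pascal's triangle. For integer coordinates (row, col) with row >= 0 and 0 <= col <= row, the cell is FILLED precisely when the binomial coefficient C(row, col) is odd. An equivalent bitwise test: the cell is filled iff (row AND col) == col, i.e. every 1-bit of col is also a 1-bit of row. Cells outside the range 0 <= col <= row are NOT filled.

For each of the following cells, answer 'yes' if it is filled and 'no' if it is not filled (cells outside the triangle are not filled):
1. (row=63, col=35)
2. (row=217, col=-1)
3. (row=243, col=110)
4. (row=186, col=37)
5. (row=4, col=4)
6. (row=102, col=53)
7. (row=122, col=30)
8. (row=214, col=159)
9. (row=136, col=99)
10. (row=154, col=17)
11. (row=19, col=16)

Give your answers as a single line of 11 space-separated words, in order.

(63,35): row=0b111111, col=0b100011, row AND col = 0b100011 = 35; 35 == 35 -> filled
(217,-1): col outside [0, 217] -> not filled
(243,110): row=0b11110011, col=0b1101110, row AND col = 0b1100010 = 98; 98 != 110 -> empty
(186,37): row=0b10111010, col=0b100101, row AND col = 0b100000 = 32; 32 != 37 -> empty
(4,4): row=0b100, col=0b100, row AND col = 0b100 = 4; 4 == 4 -> filled
(102,53): row=0b1100110, col=0b110101, row AND col = 0b100100 = 36; 36 != 53 -> empty
(122,30): row=0b1111010, col=0b11110, row AND col = 0b11010 = 26; 26 != 30 -> empty
(214,159): row=0b11010110, col=0b10011111, row AND col = 0b10010110 = 150; 150 != 159 -> empty
(136,99): row=0b10001000, col=0b1100011, row AND col = 0b0 = 0; 0 != 99 -> empty
(154,17): row=0b10011010, col=0b10001, row AND col = 0b10000 = 16; 16 != 17 -> empty
(19,16): row=0b10011, col=0b10000, row AND col = 0b10000 = 16; 16 == 16 -> filled

Answer: yes no no no yes no no no no no yes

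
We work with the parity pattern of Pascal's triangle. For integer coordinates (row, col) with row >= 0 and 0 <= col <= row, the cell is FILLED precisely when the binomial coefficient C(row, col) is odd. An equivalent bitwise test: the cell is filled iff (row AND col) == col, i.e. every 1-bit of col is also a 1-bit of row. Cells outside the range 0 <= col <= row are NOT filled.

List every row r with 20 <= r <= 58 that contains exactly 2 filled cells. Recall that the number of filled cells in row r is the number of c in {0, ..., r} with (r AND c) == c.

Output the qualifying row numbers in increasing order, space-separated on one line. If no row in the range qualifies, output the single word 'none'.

Answer: 32

Derivation:
Row r has 2^popcount(r) filled cells, so we need popcount(r) = log2(2) = 1.
Scan r = 20..58 and keep those with exactly 1 one-bits:
r=20=10100 popcount=2 -> skip
r=21=10101 popcount=3 -> skip
r=22=10110 popcount=3 -> skip
r=23=10111 popcount=4 -> skip
r=24=11000 popcount=2 -> skip
r=25=11001 popcount=3 -> skip
r=26=11010 popcount=3 -> skip
r=27=11011 popcount=4 -> skip
r=28=11100 popcount=3 -> skip
r=29=11101 popcount=4 -> skip
r=30=11110 popcount=4 -> skip
r=31=11111 popcount=5 -> skip
r=32=100000 popcount=1 -> KEEP
r=33=100001 popcount=2 -> skip
r=34=100010 popcount=2 -> skip
r=35=100011 popcount=3 -> skip
r=36=100100 popcount=2 -> skip
r=37=100101 popcount=3 -> skip
r=38=100110 popcount=3 -> skip
r=39=100111 popcount=4 -> skip
r=40=101000 popcount=2 -> skip
r=41=101001 popcount=3 -> skip
r=42=101010 popcount=3 -> skip
r=43=101011 popcount=4 -> skip
r=44=101100 popcount=3 -> skip
r=45=101101 popcount=4 -> skip
r=46=101110 popcount=4 -> skip
r=47=101111 popcount=5 -> skip
r=48=110000 popcount=2 -> skip
r=49=110001 popcount=3 -> skip
r=50=110010 popcount=3 -> skip
r=51=110011 popcount=4 -> skip
r=52=110100 popcount=3 -> skip
r=53=110101 popcount=4 -> skip
r=54=110110 popcount=4 -> skip
r=55=110111 popcount=5 -> skip
r=56=111000 popcount=3 -> skip
r=57=111001 popcount=4 -> skip
r=58=111010 popcount=4 -> skip
Kept rows: 32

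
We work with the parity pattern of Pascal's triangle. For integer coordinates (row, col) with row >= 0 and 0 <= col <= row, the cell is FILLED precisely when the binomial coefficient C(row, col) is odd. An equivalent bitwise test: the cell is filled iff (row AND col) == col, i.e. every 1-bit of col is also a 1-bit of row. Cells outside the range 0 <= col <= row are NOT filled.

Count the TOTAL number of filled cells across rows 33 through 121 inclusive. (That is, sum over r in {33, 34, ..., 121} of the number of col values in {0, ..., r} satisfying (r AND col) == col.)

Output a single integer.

r33=100001 pc2: +4 =4
r34=100010 pc2: +4 =8
r35=100011 pc3: +8 =16
r36=100100 pc2: +4 =20
r37=100101 pc3: +8 =28
r38=100110 pc3: +8 =36
r39=100111 pc4: +16 =52
r40=101000 pc2: +4 =56
r41=101001 pc3: +8 =64
r42=101010 pc3: +8 =72
r43=101011 pc4: +16 =88
r44=101100 pc3: +8 =96
r45=101101 pc4: +16 =112
r46=101110 pc4: +16 =128
r47=101111 pc5: +32 =160
r48=110000 pc2: +4 =164
r49=110001 pc3: +8 =172
r50=110010 pc3: +8 =180
r51=110011 pc4: +16 =196
r52=110100 pc3: +8 =204
r53=110101 pc4: +16 =220
r54=110110 pc4: +16 =236
r55=110111 pc5: +32 =268
r56=111000 pc3: +8 =276
r57=111001 pc4: +16 =292
r58=111010 pc4: +16 =308
r59=111011 pc5: +32 =340
r60=111100 pc4: +16 =356
r61=111101 pc5: +32 =388
r62=111110 pc5: +32 =420
r63=111111 pc6: +64 =484
r64=1000000 pc1: +2 =486
r65=1000001 pc2: +4 =490
r66=1000010 pc2: +4 =494
r67=1000011 pc3: +8 =502
r68=1000100 pc2: +4 =506
r69=1000101 pc3: +8 =514
r70=1000110 pc3: +8 =522
r71=1000111 pc4: +16 =538
r72=1001000 pc2: +4 =542
r73=1001001 pc3: +8 =550
r74=1001010 pc3: +8 =558
r75=1001011 pc4: +16 =574
r76=1001100 pc3: +8 =582
r77=1001101 pc4: +16 =598
r78=1001110 pc4: +16 =614
r79=1001111 pc5: +32 =646
r80=1010000 pc2: +4 =650
r81=1010001 pc3: +8 =658
r82=1010010 pc3: +8 =666
r83=1010011 pc4: +16 =682
r84=1010100 pc3: +8 =690
r85=1010101 pc4: +16 =706
r86=1010110 pc4: +16 =722
r87=1010111 pc5: +32 =754
r88=1011000 pc3: +8 =762
r89=1011001 pc4: +16 =778
r90=1011010 pc4: +16 =794
r91=1011011 pc5: +32 =826
r92=1011100 pc4: +16 =842
r93=1011101 pc5: +32 =874
r94=1011110 pc5: +32 =906
r95=1011111 pc6: +64 =970
r96=1100000 pc2: +4 =974
r97=1100001 pc3: +8 =982
r98=1100010 pc3: +8 =990
r99=1100011 pc4: +16 =1006
r100=1100100 pc3: +8 =1014
r101=1100101 pc4: +16 =1030
r102=1100110 pc4: +16 =1046
r103=1100111 pc5: +32 =1078
r104=1101000 pc3: +8 =1086
r105=1101001 pc4: +16 =1102
r106=1101010 pc4: +16 =1118
r107=1101011 pc5: +32 =1150
r108=1101100 pc4: +16 =1166
r109=1101101 pc5: +32 =1198
r110=1101110 pc5: +32 =1230
r111=1101111 pc6: +64 =1294
r112=1110000 pc3: +8 =1302
r113=1110001 pc4: +16 =1318
r114=1110010 pc4: +16 =1334
r115=1110011 pc5: +32 =1366
r116=1110100 pc4: +16 =1382
r117=1110101 pc5: +32 =1414
r118=1110110 pc5: +32 =1446
r119=1110111 pc6: +64 =1510
r120=1111000 pc4: +16 =1526
r121=1111001 pc5: +32 =1558

Answer: 1558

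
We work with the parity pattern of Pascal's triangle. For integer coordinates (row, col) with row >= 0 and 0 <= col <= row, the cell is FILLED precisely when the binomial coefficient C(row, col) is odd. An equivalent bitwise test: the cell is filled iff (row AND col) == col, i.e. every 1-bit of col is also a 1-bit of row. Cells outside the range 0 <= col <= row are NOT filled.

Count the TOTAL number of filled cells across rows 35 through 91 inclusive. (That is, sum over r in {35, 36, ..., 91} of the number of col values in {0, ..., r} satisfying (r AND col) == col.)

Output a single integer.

Answer: 818

Derivation:
r35=100011 pc3: +8 =8
r36=100100 pc2: +4 =12
r37=100101 pc3: +8 =20
r38=100110 pc3: +8 =28
r39=100111 pc4: +16 =44
r40=101000 pc2: +4 =48
r41=101001 pc3: +8 =56
r42=101010 pc3: +8 =64
r43=101011 pc4: +16 =80
r44=101100 pc3: +8 =88
r45=101101 pc4: +16 =104
r46=101110 pc4: +16 =120
r47=101111 pc5: +32 =152
r48=110000 pc2: +4 =156
r49=110001 pc3: +8 =164
r50=110010 pc3: +8 =172
r51=110011 pc4: +16 =188
r52=110100 pc3: +8 =196
r53=110101 pc4: +16 =212
r54=110110 pc4: +16 =228
r55=110111 pc5: +32 =260
r56=111000 pc3: +8 =268
r57=111001 pc4: +16 =284
r58=111010 pc4: +16 =300
r59=111011 pc5: +32 =332
r60=111100 pc4: +16 =348
r61=111101 pc5: +32 =380
r62=111110 pc5: +32 =412
r63=111111 pc6: +64 =476
r64=1000000 pc1: +2 =478
r65=1000001 pc2: +4 =482
r66=1000010 pc2: +4 =486
r67=1000011 pc3: +8 =494
r68=1000100 pc2: +4 =498
r69=1000101 pc3: +8 =506
r70=1000110 pc3: +8 =514
r71=1000111 pc4: +16 =530
r72=1001000 pc2: +4 =534
r73=1001001 pc3: +8 =542
r74=1001010 pc3: +8 =550
r75=1001011 pc4: +16 =566
r76=1001100 pc3: +8 =574
r77=1001101 pc4: +16 =590
r78=1001110 pc4: +16 =606
r79=1001111 pc5: +32 =638
r80=1010000 pc2: +4 =642
r81=1010001 pc3: +8 =650
r82=1010010 pc3: +8 =658
r83=1010011 pc4: +16 =674
r84=1010100 pc3: +8 =682
r85=1010101 pc4: +16 =698
r86=1010110 pc4: +16 =714
r87=1010111 pc5: +32 =746
r88=1011000 pc3: +8 =754
r89=1011001 pc4: +16 =770
r90=1011010 pc4: +16 =786
r91=1011011 pc5: +32 =818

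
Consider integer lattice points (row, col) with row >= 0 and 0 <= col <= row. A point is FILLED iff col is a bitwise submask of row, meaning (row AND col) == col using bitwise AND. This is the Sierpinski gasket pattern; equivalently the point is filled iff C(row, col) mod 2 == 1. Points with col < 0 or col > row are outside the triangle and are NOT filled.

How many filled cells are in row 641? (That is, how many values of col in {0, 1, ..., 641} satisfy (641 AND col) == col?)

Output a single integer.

Answer: 8

Derivation:
641 in binary = 1010000001
popcount(641) = number of 1-bits in 1010000001 = 3
A col c satisfies (641 AND c) == c iff every set bit of c is also set in 641; each of the 3 set bits of 641 can independently be on or off in c.
count = 2^3 = 8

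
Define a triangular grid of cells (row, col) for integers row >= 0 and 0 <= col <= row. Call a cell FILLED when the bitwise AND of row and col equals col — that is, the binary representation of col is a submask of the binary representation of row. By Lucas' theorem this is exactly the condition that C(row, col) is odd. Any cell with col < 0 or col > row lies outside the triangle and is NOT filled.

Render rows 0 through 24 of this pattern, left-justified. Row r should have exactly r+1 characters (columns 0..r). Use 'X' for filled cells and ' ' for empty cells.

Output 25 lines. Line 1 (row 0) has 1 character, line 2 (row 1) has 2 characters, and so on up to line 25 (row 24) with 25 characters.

r0=0: X
r1=1: XX
r2=10: X X
r3=11: XXXX
r4=100: X   X
r5=101: XX  XX
r6=110: X X X X
r7=111: XXXXXXXX
r8=1000: X       X
r9=1001: XX      XX
r10=1010: X X     X X
r11=1011: XXXX    XXXX
r12=1100: X   X   X   X
r13=1101: XX  XX  XX  XX
r14=1110: X X X X X X X X
r15=1111: XXXXXXXXXXXXXXXX
r16=10000: X               X
r17=10001: XX              XX
r18=10010: X X             X X
r19=10011: XXXX            XXXX
r20=10100: X   X           X   X
r21=10101: XX  XX          XX  XX
r22=10110: X X X X         X X X X
r23=10111: XXXXXXXX        XXXXXXXX
r24=11000: X       X       X       X

Answer: X
XX
X X
XXXX
X   X
XX  XX
X X X X
XXXXXXXX
X       X
XX      XX
X X     X X
XXXX    XXXX
X   X   X   X
XX  XX  XX  XX
X X X X X X X X
XXXXXXXXXXXXXXXX
X               X
XX              XX
X X             X X
XXXX            XXXX
X   X           X   X
XX  XX          XX  XX
X X X X         X X X X
XXXXXXXX        XXXXXXXX
X       X       X       X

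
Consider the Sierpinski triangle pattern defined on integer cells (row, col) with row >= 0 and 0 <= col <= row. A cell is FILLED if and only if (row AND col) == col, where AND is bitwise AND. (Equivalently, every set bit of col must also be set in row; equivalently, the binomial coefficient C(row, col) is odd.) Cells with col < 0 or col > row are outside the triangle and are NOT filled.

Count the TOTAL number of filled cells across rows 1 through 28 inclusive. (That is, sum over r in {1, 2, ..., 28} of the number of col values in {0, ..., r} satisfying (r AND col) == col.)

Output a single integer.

r1=1 pc1: +2 =2
r2=10 pc1: +2 =4
r3=11 pc2: +4 =8
r4=100 pc1: +2 =10
r5=101 pc2: +4 =14
r6=110 pc2: +4 =18
r7=111 pc3: +8 =26
r8=1000 pc1: +2 =28
r9=1001 pc2: +4 =32
r10=1010 pc2: +4 =36
r11=1011 pc3: +8 =44
r12=1100 pc2: +4 =48
r13=1101 pc3: +8 =56
r14=1110 pc3: +8 =64
r15=1111 pc4: +16 =80
r16=10000 pc1: +2 =82
r17=10001 pc2: +4 =86
r18=10010 pc2: +4 =90
r19=10011 pc3: +8 =98
r20=10100 pc2: +4 =102
r21=10101 pc3: +8 =110
r22=10110 pc3: +8 =118
r23=10111 pc4: +16 =134
r24=11000 pc2: +4 =138
r25=11001 pc3: +8 =146
r26=11010 pc3: +8 =154
r27=11011 pc4: +16 =170
r28=11100 pc3: +8 =178

Answer: 178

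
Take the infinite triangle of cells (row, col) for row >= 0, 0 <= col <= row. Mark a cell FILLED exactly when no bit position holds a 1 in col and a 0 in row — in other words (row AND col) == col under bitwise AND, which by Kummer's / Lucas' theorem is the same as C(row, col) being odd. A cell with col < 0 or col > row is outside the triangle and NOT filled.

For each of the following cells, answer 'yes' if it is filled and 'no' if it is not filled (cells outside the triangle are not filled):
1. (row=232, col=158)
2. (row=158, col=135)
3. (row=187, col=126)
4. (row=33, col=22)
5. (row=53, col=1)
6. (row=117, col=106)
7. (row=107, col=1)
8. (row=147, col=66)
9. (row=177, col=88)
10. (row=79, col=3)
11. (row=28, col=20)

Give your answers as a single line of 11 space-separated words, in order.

(232,158): row=0b11101000, col=0b10011110, row AND col = 0b10001000 = 136; 136 != 158 -> empty
(158,135): row=0b10011110, col=0b10000111, row AND col = 0b10000110 = 134; 134 != 135 -> empty
(187,126): row=0b10111011, col=0b1111110, row AND col = 0b111010 = 58; 58 != 126 -> empty
(33,22): row=0b100001, col=0b10110, row AND col = 0b0 = 0; 0 != 22 -> empty
(53,1): row=0b110101, col=0b1, row AND col = 0b1 = 1; 1 == 1 -> filled
(117,106): row=0b1110101, col=0b1101010, row AND col = 0b1100000 = 96; 96 != 106 -> empty
(107,1): row=0b1101011, col=0b1, row AND col = 0b1 = 1; 1 == 1 -> filled
(147,66): row=0b10010011, col=0b1000010, row AND col = 0b10 = 2; 2 != 66 -> empty
(177,88): row=0b10110001, col=0b1011000, row AND col = 0b10000 = 16; 16 != 88 -> empty
(79,3): row=0b1001111, col=0b11, row AND col = 0b11 = 3; 3 == 3 -> filled
(28,20): row=0b11100, col=0b10100, row AND col = 0b10100 = 20; 20 == 20 -> filled

Answer: no no no no yes no yes no no yes yes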